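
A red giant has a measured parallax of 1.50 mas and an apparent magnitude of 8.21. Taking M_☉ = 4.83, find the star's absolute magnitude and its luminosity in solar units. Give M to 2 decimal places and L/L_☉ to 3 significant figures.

M ≈ -0.91; L/L_☉ ≈ 198

d = 1/p = 1000/1.50 mas = 666.7 pc
M = m − 5 log₁₀ d + 5 = 8.21 − 5·2.8239 + 5 = -0.910
M − M_☉ = -0.910 − 4.83 = -5.740
L/L_☉ = 10^(−0.4 × -5.740) = 197.6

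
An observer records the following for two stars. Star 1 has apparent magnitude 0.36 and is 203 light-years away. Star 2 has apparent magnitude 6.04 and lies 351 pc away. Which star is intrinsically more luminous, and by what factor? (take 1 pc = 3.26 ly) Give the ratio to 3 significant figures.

Star 1: d = 203 ly / 3.26 = 62.27 pc
Star 1: M = m − 5 log₁₀ d + 5 = 0.36 − 5·1.7943 + 5 = -3.611
Star 2: M = m − 5 log₁₀ d + 5 = 6.04 − 5·2.5453 + 5 = -1.687
ΔM = M_1 − M_2 = -3.611 − (-1.687) = -1.925; smaller M is more luminous → Star 1.
L ratio = 10^(0.4 |ΔM|) = 10^0.770 = 5.888

Star 1 is more luminous, by a factor of 5.89.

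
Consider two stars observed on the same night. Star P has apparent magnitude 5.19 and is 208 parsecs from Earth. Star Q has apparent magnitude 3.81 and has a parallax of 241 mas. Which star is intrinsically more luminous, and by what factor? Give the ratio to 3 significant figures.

Star P is more luminous, by a factor of 705.

Star P: M = m − 5 log₁₀ d + 5 = 5.19 − 5·2.3181 + 5 = -1.400
Star Q: p = 241 mas = 0.241″ → d = 1/p = 4.149 pc
Star Q: M = m − 5 log₁₀ d + 5 = 3.81 − 5·0.6180 + 5 = 5.720
ΔM = M_P − M_Q = -1.400 − (5.720) = -7.120; smaller M is more luminous → Star P.
L ratio = 10^(0.4 |ΔM|) = 10^2.848 = 705.0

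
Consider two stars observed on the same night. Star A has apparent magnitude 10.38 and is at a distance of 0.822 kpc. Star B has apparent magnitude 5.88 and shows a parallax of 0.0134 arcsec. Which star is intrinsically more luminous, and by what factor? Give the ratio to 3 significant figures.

Star A is more luminous, by a factor of 1.92.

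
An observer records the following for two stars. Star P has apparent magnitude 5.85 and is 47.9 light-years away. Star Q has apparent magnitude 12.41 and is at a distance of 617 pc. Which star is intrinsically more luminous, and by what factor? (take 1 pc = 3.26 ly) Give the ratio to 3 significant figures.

Star Q is more luminous, by a factor of 4.19.

Star P: d = 47.9 ly / 3.26 = 14.69 pc
Star P: M = m − 5 log₁₀ d + 5 = 5.85 − 5·1.1671 + 5 = 5.014
Star Q: M = m − 5 log₁₀ d + 5 = 12.41 − 5·2.7903 + 5 = 3.459
ΔM = M_P − M_Q = 5.014 − (3.459) = 1.556; smaller M is more luminous → Star Q.
L ratio = 10^(0.4 |ΔM|) = 10^0.622 = 4.191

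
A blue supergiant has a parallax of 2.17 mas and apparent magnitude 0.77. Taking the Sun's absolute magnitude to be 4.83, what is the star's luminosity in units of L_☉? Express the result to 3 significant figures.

d = 1/p = 1000/2.17 mas = 460.8 pc
M = m − 5 log₁₀ d + 5 = 0.77 − 5·2.6635 + 5 = -7.548
M − M_☉ = -7.548 − 4.83 = -12.378
L/L_☉ = 10^(−0.4 × -12.378) = 89350

L/L_☉ ≈ 89300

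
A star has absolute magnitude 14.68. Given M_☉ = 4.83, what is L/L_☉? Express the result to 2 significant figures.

L/L_☉ ≈ 1.1×10^-4

M − M_☉ = 14.68 − 4.83 = 9.850
L/L_☉ = 10^(−0.4 (M − M_☉)) = 10^-3.940 = 1.148×10^-4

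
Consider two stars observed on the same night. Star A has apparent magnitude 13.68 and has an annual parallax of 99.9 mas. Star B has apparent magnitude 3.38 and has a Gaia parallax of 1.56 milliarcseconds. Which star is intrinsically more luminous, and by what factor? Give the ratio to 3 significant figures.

Star A: p = 99.9 mas = 0.0999″ → d = 1/p = 10.01 pc
Star A: M = m − 5 log₁₀ d + 5 = 13.68 − 5·1.0004 + 5 = 13.678
Star B: p = 1.56 mas = 1.56×10^-3″ → d = 1/p = 641.0 pc
Star B: M = m − 5 log₁₀ d + 5 = 3.38 − 5·2.8069 + 5 = -5.654
ΔM = M_A − M_B = 13.678 − (-5.654) = 19.332; smaller M is more luminous → Star B.
L ratio = 10^(0.4 |ΔM|) = 10^7.733 = 5.406×10^7

Star B is more luminous, by a factor of 5.41×10^7.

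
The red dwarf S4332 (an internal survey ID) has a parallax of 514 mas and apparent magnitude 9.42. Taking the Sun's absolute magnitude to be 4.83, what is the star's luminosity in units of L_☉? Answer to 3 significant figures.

L/L_☉ ≈ 5.52×10^-4

d = 1/p = 1000/514 mas = 1.946 pc
M = m − 5 log₁₀ d + 5 = 9.42 − 5·0.2890 + 5 = 12.975
M − M_☉ = 12.975 − 4.83 = 8.145
L/L_☉ = 10^(−0.4 × 8.145) = 5.522×10^-4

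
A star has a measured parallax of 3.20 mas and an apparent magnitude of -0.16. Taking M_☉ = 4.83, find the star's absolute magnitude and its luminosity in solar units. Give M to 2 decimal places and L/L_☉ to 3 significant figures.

M ≈ -7.63; L/L_☉ ≈ 96800

d = 1/p = 1000/3.20 mas = 312.5 pc
M = m − 5 log₁₀ d + 5 = -0.16 − 5·2.4949 + 5 = -7.634
M − M_☉ = -7.634 − 4.83 = -12.464
L/L_☉ = 10^(−0.4 × -12.464) = 96760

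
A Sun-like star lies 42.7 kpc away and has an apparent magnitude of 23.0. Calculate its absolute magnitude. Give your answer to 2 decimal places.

d = 42.7 kpc = 42700 pc
5 log₁₀(d/10 pc) = 5 log₁₀(42700) − 5 = 18.152
M = m − 5 log₁₀(d/10) = 23.0 − 18.152 = 4.848

M ≈ 4.85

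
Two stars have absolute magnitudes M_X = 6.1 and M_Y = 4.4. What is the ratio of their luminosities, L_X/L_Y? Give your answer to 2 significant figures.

L_X/L_Y ≈ 0.21

ΔM = M_X − M_Y = 1.7
L_X/L_Y = 10^(−0.4 ΔM) = 10^-0.680 = 0.2089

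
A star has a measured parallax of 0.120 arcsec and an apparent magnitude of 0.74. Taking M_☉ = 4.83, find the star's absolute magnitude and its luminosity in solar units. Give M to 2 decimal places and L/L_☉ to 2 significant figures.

d = 1/p = 1/0.120″ = 8.333 pc
M = m − 5 log₁₀ d + 5 = 0.74 − 5·0.9208 + 5 = 1.136
M − M_☉ = 1.136 − 4.83 = -3.694
L/L_☉ = 10^(−0.4 × -3.694) = 30.04

M ≈ 1.14; L/L_☉ ≈ 30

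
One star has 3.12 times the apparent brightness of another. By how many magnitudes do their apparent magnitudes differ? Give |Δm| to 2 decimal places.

Pogson: Δm = −2.5 log₁₀(ratio) = −2.5 log₁₀(3.12) = −2.5 × 0.4942 = -1.235

|Δm| ≈ 1.24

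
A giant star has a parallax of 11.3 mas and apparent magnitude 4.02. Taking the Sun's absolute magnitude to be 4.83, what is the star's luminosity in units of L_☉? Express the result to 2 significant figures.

d = 1/p = 1000/11.3 mas = 88.50 pc
M = m − 5 log₁₀ d + 5 = 4.02 − 5·1.9469 + 5 = -0.715
M − M_☉ = -0.715 − 4.83 = -5.545
L/L_☉ = 10^(−0.4 × -5.545) = 165.1

L/L_☉ ≈ 170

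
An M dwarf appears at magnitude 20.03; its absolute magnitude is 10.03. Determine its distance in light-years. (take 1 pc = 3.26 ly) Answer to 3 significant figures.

d ≈ 3260 ly

Distance modulus: m − M = 20.03 − (10.03) = 10.000
m − M = 5 log₁₀ d − 5
log₁₀ d = (m − M)/5 + 1 = 3.0000
d = 10^3.0000 = 1000 pc
= 3260 ly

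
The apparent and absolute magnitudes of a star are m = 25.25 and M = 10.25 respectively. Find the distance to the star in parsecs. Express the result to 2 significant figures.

d ≈ 10000 pc

Distance modulus: m − M = 25.25 − (10.25) = 15.000
m − M = 5 log₁₀ d − 5
log₁₀ d = (m − M)/5 + 1 = 4.0000
d = 10^4.0000 = 10000 pc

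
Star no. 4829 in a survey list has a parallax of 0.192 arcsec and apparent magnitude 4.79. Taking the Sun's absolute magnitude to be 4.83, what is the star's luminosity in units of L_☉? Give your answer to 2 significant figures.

L/L_☉ ≈ 0.28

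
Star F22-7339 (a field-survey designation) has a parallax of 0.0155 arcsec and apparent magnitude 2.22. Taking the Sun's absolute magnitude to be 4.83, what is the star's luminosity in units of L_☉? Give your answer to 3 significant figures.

L/L_☉ ≈ 461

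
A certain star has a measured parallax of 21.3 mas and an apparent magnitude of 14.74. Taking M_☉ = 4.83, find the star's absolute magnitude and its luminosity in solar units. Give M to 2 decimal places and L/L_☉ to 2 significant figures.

M ≈ 11.38; L/L_☉ ≈ 2.4×10^-3

d = 1/p = 1000/21.3 mas = 46.95 pc
M = m − 5 log₁₀ d + 5 = 14.74 − 5·1.6716 + 5 = 11.382
M − M_☉ = 11.382 − 4.83 = 6.552
L/L_☉ = 10^(−0.4 × 6.552) = 2.395×10^-3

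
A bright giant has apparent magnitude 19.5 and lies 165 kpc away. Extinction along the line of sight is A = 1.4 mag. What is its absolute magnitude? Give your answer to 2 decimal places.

M ≈ -2.99

d = 165 kpc = 165000 pc
5 log₁₀(d/10 pc) = 5 log₁₀(165000) − 5 = 21.087
M = m − 5 log₁₀(d/10) − A = 19.5 − 21.087 − 1.4 = -2.987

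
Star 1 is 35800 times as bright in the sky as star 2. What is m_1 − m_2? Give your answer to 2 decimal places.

m_1 − m_2 ≈ -11.38

Pogson: Δm = −2.5 log₁₀(ratio) = −2.5 log₁₀(35800) = −2.5 × 4.5539 = -11.385
Star 1 is brighter, so it has the smaller magnitude: the difference is negative.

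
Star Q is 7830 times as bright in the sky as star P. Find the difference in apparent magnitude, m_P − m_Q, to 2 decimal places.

Pogson: Δm = −2.5 log₁₀(ratio) = −2.5 log₁₀(7830) = −2.5 × 3.8938 = -9.734
Star Q is brighter so has the smaller magnitude: m_P − m_Q is positive.

m_P − m_Q ≈ 9.73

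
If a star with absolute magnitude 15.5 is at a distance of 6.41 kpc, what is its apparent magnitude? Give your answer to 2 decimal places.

m ≈ 29.53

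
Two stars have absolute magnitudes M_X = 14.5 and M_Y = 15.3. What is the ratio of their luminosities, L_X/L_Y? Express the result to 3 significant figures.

L_X/L_Y ≈ 2.09

ΔM = M_X − M_Y = -0.8
L_X/L_Y = 10^(−0.4 ΔM) = 10^0.320 = 2.089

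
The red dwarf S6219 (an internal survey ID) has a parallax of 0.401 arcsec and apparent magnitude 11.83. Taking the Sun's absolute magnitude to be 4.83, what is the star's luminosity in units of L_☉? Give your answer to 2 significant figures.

d = 1/p = 1/0.401″ = 2.494 pc
M = m − 5 log₁₀ d + 5 = 11.83 − 5·0.3969 + 5 = 14.846
M − M_☉ = 14.846 − 4.83 = 10.016
L/L_☉ = 10^(−0.4 × 10.016) = 9.856×10^-5

L/L_☉ ≈ 9.9×10^-5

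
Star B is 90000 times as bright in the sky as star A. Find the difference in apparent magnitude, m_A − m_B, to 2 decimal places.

m_A − m_B ≈ 12.39

Pogson: Δm = −2.5 log₁₀(ratio) = −2.5 log₁₀(90000) = −2.5 × 4.9542 = -12.386
Star B is brighter so has the smaller magnitude: m_A − m_B is positive.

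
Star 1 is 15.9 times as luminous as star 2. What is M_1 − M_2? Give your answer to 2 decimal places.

M_1 − M_2 ≈ -3.00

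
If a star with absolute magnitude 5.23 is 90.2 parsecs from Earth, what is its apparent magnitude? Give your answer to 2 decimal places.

m ≈ 10.01

m = M + 5 log₁₀ d − 5 = 5.23 + 5·1.9552 − 5 = 10.006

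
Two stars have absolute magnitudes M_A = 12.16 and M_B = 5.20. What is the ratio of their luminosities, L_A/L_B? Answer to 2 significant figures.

L_A/L_B ≈ 1.6×10^-3

ΔM = M_A − M_B = 6.96
L_A/L_B = 10^(−0.4 ΔM) = 10^-2.784 = 1.644×10^-3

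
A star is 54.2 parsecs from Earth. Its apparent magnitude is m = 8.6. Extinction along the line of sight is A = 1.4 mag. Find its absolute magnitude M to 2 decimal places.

M ≈ 3.53

5 log₁₀(d/10 pc) = 5 log₁₀(54.20) − 5 = 3.670
M = m − 5 log₁₀(d/10) − A = 8.6 − 3.670 − 1.4 = 3.530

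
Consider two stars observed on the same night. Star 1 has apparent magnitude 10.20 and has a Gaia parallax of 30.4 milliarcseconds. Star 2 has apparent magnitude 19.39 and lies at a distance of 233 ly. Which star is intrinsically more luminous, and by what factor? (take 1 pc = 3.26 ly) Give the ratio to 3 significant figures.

Star 1: p = 30.4 mas = 0.0304″ → d = 1/p = 32.89 pc
Star 1: M = m − 5 log₁₀ d + 5 = 10.20 − 5·1.5171 + 5 = 7.614
Star 2: d = 233 ly / 3.26 = 71.47 pc
Star 2: M = m − 5 log₁₀ d + 5 = 19.39 − 5·1.8541 + 5 = 15.119
ΔM = M_1 − M_2 = 7.614 − (15.119) = -7.505; smaller M is more luminous → Star 1.
L ratio = 10^(0.4 |ΔM|) = 10^3.002 = 1005

Star 1 is more luminous, by a factor of 1000.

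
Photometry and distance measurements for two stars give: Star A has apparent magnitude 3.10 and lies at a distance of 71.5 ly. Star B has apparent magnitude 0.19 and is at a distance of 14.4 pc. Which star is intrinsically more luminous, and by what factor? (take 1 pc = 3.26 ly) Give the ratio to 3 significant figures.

Star A: d = 71.5 ly / 3.26 = 21.93 pc
Star A: M = m − 5 log₁₀ d + 5 = 3.10 − 5·1.3411 + 5 = 1.395
Star B: M = m − 5 log₁₀ d + 5 = 0.19 − 5·1.1584 + 5 = -0.602
ΔM = M_A − M_B = 1.395 − (-0.602) = 1.996; smaller M is more luminous → Star B.
L ratio = 10^(0.4 |ΔM|) = 10^0.799 = 6.289

Star B is more luminous, by a factor of 6.29.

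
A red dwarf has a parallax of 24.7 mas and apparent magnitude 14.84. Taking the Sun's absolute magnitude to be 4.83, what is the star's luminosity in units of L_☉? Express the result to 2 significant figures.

L/L_☉ ≈ 1.6×10^-3

d = 1/p = 1000/24.7 mas = 40.49 pc
M = m − 5 log₁₀ d + 5 = 14.84 − 5·1.6073 + 5 = 11.803
M − M_☉ = 11.803 − 4.83 = 6.973
L/L_☉ = 10^(−0.4 × 6.973) = 1.624×10^-3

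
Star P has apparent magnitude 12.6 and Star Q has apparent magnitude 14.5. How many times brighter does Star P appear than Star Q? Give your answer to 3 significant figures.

5.75

Magnitude difference = -1.9
Flux ratio = 10^(−0.4 Δm) = 10^(−0.4 × -1.9) = 10^0.760 = 5.754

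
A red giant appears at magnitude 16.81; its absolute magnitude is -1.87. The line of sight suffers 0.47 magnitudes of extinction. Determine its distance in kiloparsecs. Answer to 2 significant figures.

d ≈ 44 kpc

m − M = 5 log₁₀(d/10 pc) + A  ⇒  16.81 − (-1.87) − 0.47 = 5 log₁₀(d/10)
18.210 = 5 log₁₀(d/10)
log₁₀ d = (m − M − A)/5 + 1 = 4.6420
d = 10^4.6420 = 43850 pc
= 43.85 kpc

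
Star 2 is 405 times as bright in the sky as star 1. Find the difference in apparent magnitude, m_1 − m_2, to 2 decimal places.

Pogson: Δm = −2.5 log₁₀(ratio) = −2.5 log₁₀(405) = −2.5 × 2.6075 = -6.519
Star 2 is brighter so has the smaller magnitude: m_1 − m_2 is positive.

m_1 − m_2 ≈ 6.52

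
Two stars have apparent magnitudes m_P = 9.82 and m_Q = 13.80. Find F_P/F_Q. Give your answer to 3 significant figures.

Magnitude difference = -3.98
Flux ratio = 10^(−0.4 Δm) = 10^(−0.4 × -3.98) = 10^1.592 = 39.08

F_P/F_Q ≈ 39.1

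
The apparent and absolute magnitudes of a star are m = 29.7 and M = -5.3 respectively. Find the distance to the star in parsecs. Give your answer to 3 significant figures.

d ≈ 1.00×10^8 pc

Distance modulus: m − M = 29.7 − (-5.3) = 35.000
m − M = 5 log₁₀ d − 5
log₁₀ d = (m − M)/5 + 1 = 8.0000
d = 10^8.0000 = 1.000×10^8 pc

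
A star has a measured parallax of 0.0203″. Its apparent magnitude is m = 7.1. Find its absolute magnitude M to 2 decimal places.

M ≈ 3.64

d = 1/p = 1/0.0203″ = 49.26 pc
5 log₁₀(d/10 pc) = 5 log₁₀(49.26) − 5 = 3.463
M = m − 5 log₁₀(d/10) = 7.1 − 3.463 = 3.637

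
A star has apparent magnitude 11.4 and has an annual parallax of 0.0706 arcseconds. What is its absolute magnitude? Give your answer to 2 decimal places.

d = 1/p = 1/0.0706″ = 14.16 pc
5 log₁₀(d/10 pc) = 5 log₁₀(14.16) − 5 = 0.756
M = m − 5 log₁₀(d/10) = 11.4 − 0.756 = 10.644

M ≈ 10.64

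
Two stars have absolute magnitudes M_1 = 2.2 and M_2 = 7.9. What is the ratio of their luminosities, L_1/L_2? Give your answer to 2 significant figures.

L_1/L_2 ≈ 190

ΔM = M_1 − M_2 = -5.7
L_1/L_2 = 10^(−0.4 ΔM) = 10^2.280 = 190.5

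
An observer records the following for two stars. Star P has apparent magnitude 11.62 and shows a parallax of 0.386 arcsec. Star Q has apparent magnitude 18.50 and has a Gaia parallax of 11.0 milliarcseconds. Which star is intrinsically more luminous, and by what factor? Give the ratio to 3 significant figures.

Star Q is more luminous, by a factor of 2.18.

Star P: d = 1/p = 1/0.386″ = 2.591 pc
Star P: M = m − 5 log₁₀ d + 5 = 11.62 − 5·0.4134 + 5 = 14.553
Star Q: p = 11.0 mas = 0.0110″ → d = 1/p = 90.91 pc
Star Q: M = m − 5 log₁₀ d + 5 = 18.50 − 5·1.9586 + 5 = 13.707
ΔM = M_P − M_Q = 14.553 − (13.707) = 0.846; smaller M is more luminous → Star Q.
L ratio = 10^(0.4 |ΔM|) = 10^0.338 = 2.180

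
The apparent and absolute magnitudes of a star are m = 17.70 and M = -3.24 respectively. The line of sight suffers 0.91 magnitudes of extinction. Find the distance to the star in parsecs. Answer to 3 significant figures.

d ≈ 101000 pc

m − M = 5 log₁₀(d/10 pc) + A  ⇒  17.70 − (-3.24) − 0.91 = 5 log₁₀(d/10)
20.030 = 5 log₁₀(d/10)
log₁₀ d = (m − M − A)/5 + 1 = 5.0060
d = 10^5.0060 = 101400 pc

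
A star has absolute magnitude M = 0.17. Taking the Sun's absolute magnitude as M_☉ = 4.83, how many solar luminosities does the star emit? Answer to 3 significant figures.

L/L_☉ ≈ 73.1

M − M_☉ = 0.17 − 4.83 = -4.660
L/L_☉ = 10^(−0.4 (M − M_☉)) = 10^1.864 = 73.11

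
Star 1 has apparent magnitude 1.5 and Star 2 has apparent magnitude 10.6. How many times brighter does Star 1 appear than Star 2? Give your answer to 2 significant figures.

4400

Magnitude difference = -9.1
Flux ratio = 10^(−0.4 Δm) = 10^(−0.4 × -9.1) = 10^3.640 = 4365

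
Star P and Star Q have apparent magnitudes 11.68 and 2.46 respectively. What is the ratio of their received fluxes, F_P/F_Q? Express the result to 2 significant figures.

F_P/F_Q ≈ 2.1×10^-4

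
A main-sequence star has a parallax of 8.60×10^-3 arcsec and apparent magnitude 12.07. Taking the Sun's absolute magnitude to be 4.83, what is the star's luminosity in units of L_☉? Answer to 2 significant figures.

d = 1/p = 1/8.60×10^-3″ = 116.3 pc
M = m − 5 log₁₀ d + 5 = 12.07 − 5·2.0655 + 5 = 6.742
M − M_☉ = 6.742 − 4.83 = 1.912
L/L_☉ = 10^(−0.4 × 1.912) = 0.1718

L/L_☉ ≈ 0.17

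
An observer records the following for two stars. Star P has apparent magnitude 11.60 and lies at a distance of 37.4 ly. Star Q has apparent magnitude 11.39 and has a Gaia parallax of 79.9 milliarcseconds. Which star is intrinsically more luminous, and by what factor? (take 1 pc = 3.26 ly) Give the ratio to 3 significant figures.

Star P: d = 37.4 ly / 3.26 = 11.47 pc
Star P: M = m − 5 log₁₀ d + 5 = 11.60 − 5·1.0597 + 5 = 11.302
Star Q: p = 79.9 mas = 0.0799″ → d = 1/p = 12.52 pc
Star Q: M = m − 5 log₁₀ d + 5 = 11.39 − 5·1.0975 + 5 = 10.903
ΔM = M_P − M_Q = 11.302 − (10.903) = 0.399; smaller M is more luminous → Star Q.
L ratio = 10^(0.4 |ΔM|) = 10^0.160 = 1.444

Star Q is more luminous, by a factor of 1.44.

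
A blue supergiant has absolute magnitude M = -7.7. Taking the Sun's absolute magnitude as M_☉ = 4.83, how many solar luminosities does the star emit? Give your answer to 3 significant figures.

L/L_☉ ≈ 103000

M − M_☉ = -7.7 − 4.83 = -12.530
L/L_☉ = 10^(−0.4 (M − M_☉)) = 10^5.012 = 102800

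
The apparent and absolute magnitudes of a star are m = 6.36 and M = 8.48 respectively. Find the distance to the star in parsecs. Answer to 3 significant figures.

Distance modulus: m − M = 6.36 − (8.48) = -2.120
m − M = 5 log₁₀ d − 5
log₁₀ d = (m − M)/5 + 1 = 0.5760
d = 10^0.5760 = 3.767 pc

d ≈ 3.77 pc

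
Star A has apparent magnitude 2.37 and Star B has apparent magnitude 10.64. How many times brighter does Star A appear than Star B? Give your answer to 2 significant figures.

2000

Magnitude difference = -8.27
Flux ratio = 10^(−0.4 Δm) = 10^(−0.4 × -8.27) = 10^3.308 = 2032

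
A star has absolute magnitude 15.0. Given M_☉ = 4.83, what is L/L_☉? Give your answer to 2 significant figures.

M − M_☉ = 15.0 − 4.83 = 10.170
L/L_☉ = 10^(−0.4 (M − M_☉)) = 10^-4.068 = 8.551×10^-5

L/L_☉ ≈ 8.6×10^-5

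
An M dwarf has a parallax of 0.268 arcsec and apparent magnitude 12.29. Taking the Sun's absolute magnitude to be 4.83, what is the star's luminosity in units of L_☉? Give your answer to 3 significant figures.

L/L_☉ ≈ 1.44×10^-4

d = 1/p = 1/0.268″ = 3.731 pc
M = m − 5 log₁₀ d + 5 = 12.29 − 5·0.5719 + 5 = 14.431
M − M_☉ = 14.431 − 4.83 = 9.601
L/L_☉ = 10^(−0.4 × 9.601) = 1.445×10^-4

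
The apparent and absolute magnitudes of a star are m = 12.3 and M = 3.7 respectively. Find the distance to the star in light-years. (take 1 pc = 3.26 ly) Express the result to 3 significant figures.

d ≈ 1710 ly

μ = m − M = 8.600
m − M = 5 log₁₀ d − 5
log₁₀ d = (m − M)/5 + 1 = 2.7200
d = 10^2.7200 = 524.8 pc
= 1711 ly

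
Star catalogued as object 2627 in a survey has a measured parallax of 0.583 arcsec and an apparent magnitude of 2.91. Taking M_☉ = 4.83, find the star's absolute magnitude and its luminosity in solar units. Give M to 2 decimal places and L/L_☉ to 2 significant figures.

d = 1/p = 1/0.583″ = 1.715 pc
M = m − 5 log₁₀ d + 5 = 2.91 − 5·0.2343 + 5 = 6.738
M − M_☉ = 6.738 − 4.83 = 1.908
L/L_☉ = 10^(−0.4 × 1.908) = 0.1724

M ≈ 6.74; L/L_☉ ≈ 0.17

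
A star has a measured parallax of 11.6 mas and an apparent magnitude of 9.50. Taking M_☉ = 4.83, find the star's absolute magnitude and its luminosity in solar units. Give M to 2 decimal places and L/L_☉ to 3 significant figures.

d = 1/p = 1000/11.6 mas = 86.21 pc
M = m − 5 log₁₀ d + 5 = 9.50 − 5·1.9355 + 5 = 4.822
M − M_☉ = 4.822 − 4.83 = -0.008
L/L_☉ = 10^(−0.4 × -0.008) = 1.007

M ≈ 4.82; L/L_☉ ≈ 1.01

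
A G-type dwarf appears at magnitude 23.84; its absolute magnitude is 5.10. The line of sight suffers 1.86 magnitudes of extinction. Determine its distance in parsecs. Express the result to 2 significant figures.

d ≈ 24000 pc

m − M = 5 log₁₀(d/10 pc) + A  ⇒  23.84 − (5.10) − 1.86 = 5 log₁₀(d/10)
16.880 = 5 log₁₀(d/10)
log₁₀ d = (m − M − A)/5 + 1 = 4.3760
d = 10^4.3760 = 23770 pc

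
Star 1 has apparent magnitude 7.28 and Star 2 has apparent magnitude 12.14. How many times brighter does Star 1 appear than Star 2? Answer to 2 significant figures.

88

Magnitude difference = -4.86
Flux ratio = 10^(−0.4 Δm) = 10^(−0.4 × -4.86) = 10^1.944 = 87.90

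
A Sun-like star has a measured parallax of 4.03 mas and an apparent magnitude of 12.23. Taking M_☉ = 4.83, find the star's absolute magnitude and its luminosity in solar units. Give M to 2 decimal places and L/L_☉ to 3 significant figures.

M ≈ 5.26; L/L_☉ ≈ 0.675

d = 1/p = 1000/4.03 mas = 248.1 pc
M = m − 5 log₁₀ d + 5 = 12.23 − 5·2.3947 + 5 = 5.257
M − M_☉ = 5.257 − 4.83 = 0.427
L/L_☉ = 10^(−0.4 × 0.427) = 0.6751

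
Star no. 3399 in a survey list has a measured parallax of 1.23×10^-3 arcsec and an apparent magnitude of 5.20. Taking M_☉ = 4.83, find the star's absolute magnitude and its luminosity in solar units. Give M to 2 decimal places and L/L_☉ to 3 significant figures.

M ≈ -4.35; L/L_☉ ≈ 4700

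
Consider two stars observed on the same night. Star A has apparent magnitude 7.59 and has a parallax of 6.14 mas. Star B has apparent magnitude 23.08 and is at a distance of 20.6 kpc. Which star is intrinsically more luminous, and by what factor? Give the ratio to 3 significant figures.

Star A: p = 6.14 mas = 6.14×10^-3″ → d = 1/p = 162.9 pc
Star A: M = m − 5 log₁₀ d + 5 = 7.59 − 5·2.2118 + 5 = 1.531
Star B: d = 20.6 kpc = 20600 pc
Star B: M = m − 5 log₁₀ d + 5 = 23.08 − 5·4.3139 + 5 = 6.511
ΔM = M_A − M_B = 1.531 − (6.511) = -4.980; smaller M is more luminous → Star A.
L ratio = 10^(0.4 |ΔM|) = 10^1.992 = 98.16

Star A is more luminous, by a factor of 98.2.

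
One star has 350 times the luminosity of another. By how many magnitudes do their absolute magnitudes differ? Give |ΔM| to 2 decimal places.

|ΔM| ≈ 6.36

Pogson: ΔM = −2.5 log₁₀(ratio) = −2.5 log₁₀(350) = −2.5 × 2.5441 = -6.360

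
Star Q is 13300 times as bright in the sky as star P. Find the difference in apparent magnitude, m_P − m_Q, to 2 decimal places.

Pogson: Δm = −2.5 log₁₀(ratio) = −2.5 log₁₀(13300) = −2.5 × 4.1239 = -10.310
Star Q is brighter so has the smaller magnitude: m_P − m_Q is positive.

m_P − m_Q ≈ 10.31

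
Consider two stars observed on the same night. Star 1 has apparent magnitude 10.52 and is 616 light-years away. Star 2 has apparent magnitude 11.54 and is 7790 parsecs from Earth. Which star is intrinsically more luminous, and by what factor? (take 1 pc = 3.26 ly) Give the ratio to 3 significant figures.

Star 2 is more luminous, by a factor of 664.

Star 1: d = 616 ly / 3.26 = 189.0 pc
Star 1: M = m − 5 log₁₀ d + 5 = 10.52 − 5·2.2764 + 5 = 4.138
Star 2: M = m − 5 log₁₀ d + 5 = 11.54 − 5·3.8915 + 5 = -2.918
ΔM = M_1 − M_2 = 4.138 − (-2.918) = 7.056; smaller M is more luminous → Star 2.
L ratio = 10^(0.4 |ΔM|) = 10^2.822 = 664.3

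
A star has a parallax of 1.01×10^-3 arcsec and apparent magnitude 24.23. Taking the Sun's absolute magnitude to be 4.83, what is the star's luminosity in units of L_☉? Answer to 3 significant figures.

L/L_☉ ≈ 1.70×10^-4

d = 1/p = 1/1.01×10^-3″ = 990.1 pc
M = m − 5 log₁₀ d + 5 = 24.23 − 5·2.9957 + 5 = 14.252
M − M_☉ = 14.252 − 4.83 = 9.422
L/L_☉ = 10^(−0.4 × 9.422) = 1.704×10^-4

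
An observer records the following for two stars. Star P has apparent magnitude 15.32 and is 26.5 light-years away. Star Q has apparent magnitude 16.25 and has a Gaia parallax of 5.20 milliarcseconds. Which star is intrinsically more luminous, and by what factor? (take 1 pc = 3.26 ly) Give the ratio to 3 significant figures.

Star P: d = 26.5 ly / 3.26 = 8.129 pc
Star P: M = m − 5 log₁₀ d + 5 = 15.32 − 5·0.9100 + 5 = 15.770
Star Q: p = 5.20 mas = 5.20×10^-3″ → d = 1/p = 192.3 pc
Star Q: M = m − 5 log₁₀ d + 5 = 16.25 − 5·2.2840 + 5 = 9.830
ΔM = M_P − M_Q = 15.770 − (9.830) = 5.940; smaller M is more luminous → Star Q.
L ratio = 10^(0.4 |ΔM|) = 10^2.376 = 237.6

Star Q is more luminous, by a factor of 238.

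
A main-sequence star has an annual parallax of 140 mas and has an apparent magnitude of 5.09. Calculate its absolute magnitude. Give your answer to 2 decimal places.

M ≈ 5.82

p = 140 mas = 0.140″ → d = 1/p = 7.143 pc
5 log₁₀(d/10 pc) = 5 log₁₀(7.143) − 5 = -0.731
M = m − 5 log₁₀(d/10) = 5.09 + 0.731 = 5.821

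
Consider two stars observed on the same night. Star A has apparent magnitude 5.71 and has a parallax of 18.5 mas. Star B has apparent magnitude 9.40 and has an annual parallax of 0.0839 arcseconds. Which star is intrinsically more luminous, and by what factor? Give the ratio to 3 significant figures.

Star A is more luminous, by a factor of 615.

Star A: p = 18.5 mas = 0.0185″ → d = 1/p = 54.05 pc
Star A: M = m − 5 log₁₀ d + 5 = 5.71 − 5·1.7328 + 5 = 2.046
Star B: d = 1/p = 1/0.0839″ = 11.92 pc
Star B: M = m − 5 log₁₀ d + 5 = 9.40 − 5·1.0762 + 5 = 9.019
ΔM = M_A − M_B = 2.046 − (9.019) = -6.973; smaller M is more luminous → Star A.
L ratio = 10^(0.4 |ΔM|) = 10^2.789 = 615.4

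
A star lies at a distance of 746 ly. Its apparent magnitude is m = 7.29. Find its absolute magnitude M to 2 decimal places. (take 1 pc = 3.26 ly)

d = 746 ly / 3.26 = 228.8 pc
5 log₁₀(d/10 pc) = 5 log₁₀(228.8) − 5 = 6.798
M = m − 5 log₁₀(d/10) = 7.29 − 6.798 = 0.492

M ≈ 0.49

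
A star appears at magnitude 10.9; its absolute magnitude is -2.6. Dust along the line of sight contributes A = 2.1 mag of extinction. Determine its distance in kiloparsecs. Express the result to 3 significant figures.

d ≈ 1.91 kpc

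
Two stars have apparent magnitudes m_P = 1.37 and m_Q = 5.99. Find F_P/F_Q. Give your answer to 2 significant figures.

F_P/F_Q ≈ 70

Δm = 1.37 − (5.99) = -4.62
Flux ratio = 10^(−0.4 Δm) = 10^(−0.4 × -4.62) = 10^1.848 = 70.47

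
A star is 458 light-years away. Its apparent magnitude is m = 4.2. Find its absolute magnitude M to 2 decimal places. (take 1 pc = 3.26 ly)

M ≈ -1.54

d = 458 ly / 3.26 = 140.5 pc
5 log₁₀(d/10 pc) = 5 log₁₀(140.5) − 5 = 5.738
M = m − 5 log₁₀(d/10) = 4.2 − 5.738 = -1.538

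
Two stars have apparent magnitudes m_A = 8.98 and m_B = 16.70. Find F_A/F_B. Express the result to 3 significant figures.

F_A/F_B ≈ 1220

Magnitude difference = -7.72
Flux ratio = 10^(−0.4 Δm) = 10^(−0.4 × -7.72) = 10^3.088 = 1225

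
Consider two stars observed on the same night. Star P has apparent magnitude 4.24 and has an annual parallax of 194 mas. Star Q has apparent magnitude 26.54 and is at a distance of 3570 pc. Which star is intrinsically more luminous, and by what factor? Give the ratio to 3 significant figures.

Star P is more luminous, by a factor of 1730.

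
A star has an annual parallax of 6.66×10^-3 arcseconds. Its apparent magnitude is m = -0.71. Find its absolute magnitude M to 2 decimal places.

M ≈ -6.59

d = 1/p = 1/6.66×10^-3″ = 150.2 pc
5 log₁₀(d/10 pc) = 5 log₁₀(150.2) − 5 = 5.883
M = m − 5 log₁₀(d/10) = -0.71 − 5.883 = -6.593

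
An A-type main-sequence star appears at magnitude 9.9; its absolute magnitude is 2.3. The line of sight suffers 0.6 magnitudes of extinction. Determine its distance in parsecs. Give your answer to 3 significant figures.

d ≈ 251 pc

m − M = 5 log₁₀(d/10 pc) + A  ⇒  9.9 − (2.3) − 0.6 = 5 log₁₀(d/10)
7.000 = 5 log₁₀(d/10)
log₁₀ d = (m − M − A)/5 + 1 = 2.4000
d = 10^2.4000 = 251.2 pc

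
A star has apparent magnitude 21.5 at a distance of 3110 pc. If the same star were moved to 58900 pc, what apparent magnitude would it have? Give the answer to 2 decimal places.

Flux ∝ 1/d², so Δm = 5 log₁₀(d₂/d₁) = 5 log₁₀(58900/3110) = 6.387
m₂ = m₁ + Δm = 21.5 + (6.387) = 27.887

m ≈ 27.89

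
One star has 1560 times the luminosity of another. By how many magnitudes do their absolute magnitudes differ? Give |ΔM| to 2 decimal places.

|ΔM| ≈ 7.98

Pogson: ΔM = −2.5 log₁₀(ratio) = −2.5 log₁₀(1560) = −2.5 × 3.1931 = -7.983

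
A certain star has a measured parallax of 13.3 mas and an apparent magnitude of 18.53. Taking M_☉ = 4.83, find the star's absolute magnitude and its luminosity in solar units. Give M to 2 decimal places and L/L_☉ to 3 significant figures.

M ≈ 14.15; L/L_☉ ≈ 1.87×10^-4

d = 1/p = 1000/13.3 mas = 75.19 pc
M = m − 5 log₁₀ d + 5 = 18.53 − 5·1.8761 + 5 = 14.149
M − M_☉ = 14.149 − 4.83 = 9.319
L/L_☉ = 10^(−0.4 × 9.319) = 1.872×10^-4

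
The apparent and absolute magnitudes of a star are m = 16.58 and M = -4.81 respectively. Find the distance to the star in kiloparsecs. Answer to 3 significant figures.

μ = m − M = 21.390
m − M = 5 log₁₀ d − 5
log₁₀ d = (m − M)/5 + 1 = 5.2780
d = 10^5.2780 = 189700 pc
= 189.7 kpc

d ≈ 190 kpc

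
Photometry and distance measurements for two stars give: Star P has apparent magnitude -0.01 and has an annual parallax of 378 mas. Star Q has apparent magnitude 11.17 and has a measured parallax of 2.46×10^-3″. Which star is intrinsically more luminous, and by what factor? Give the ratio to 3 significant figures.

Star P is more luminous, by a factor of 1.26.

Star P: p = 378 mas = 0.378″ → d = 1/p = 2.646 pc
Star P: M = m − 5 log₁₀ d + 5 = -0.01 − 5·0.4225 + 5 = 2.877
Star Q: d = 1/p = 1/2.46×10^-3″ = 406.5 pc
Star Q: M = m − 5 log₁₀ d + 5 = 11.17 − 5·2.6091 + 5 = 3.125
ΔM = M_P − M_Q = 2.877 − (3.125) = -0.247; smaller M is more luminous → Star P.
L ratio = 10^(0.4 |ΔM|) = 10^0.099 = 1.256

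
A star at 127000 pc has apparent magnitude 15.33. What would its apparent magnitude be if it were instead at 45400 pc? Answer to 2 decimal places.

Flux ∝ 1/d², so Δm = 5 log₁₀(d₂/d₁) = 5 log₁₀(45400/127000) = -2.234
m₂ = m₁ + Δm = 15.33 + (-2.234) = 13.096

m ≈ 13.10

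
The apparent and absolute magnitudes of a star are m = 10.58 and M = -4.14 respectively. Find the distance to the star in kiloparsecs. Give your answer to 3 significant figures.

d ≈ 8.79 kpc

μ = m − M = 14.720
m − M = 5 log₁₀ d − 5
log₁₀ d = (m − M)/5 + 1 = 3.9440
d = 10^3.9440 = 8790 pc
= 8.790 kpc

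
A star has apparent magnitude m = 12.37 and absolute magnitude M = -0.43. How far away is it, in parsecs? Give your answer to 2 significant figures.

d ≈ 3600 pc

μ = m − M = 12.800
m − M = 5 log₁₀ d − 5
log₁₀ d = (m − M)/5 + 1 = 3.5600
d = 10^3.5600 = 3631 pc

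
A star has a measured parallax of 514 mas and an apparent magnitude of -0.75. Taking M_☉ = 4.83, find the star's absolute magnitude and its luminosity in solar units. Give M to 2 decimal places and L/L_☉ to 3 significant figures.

M ≈ 2.80; L/L_☉ ≈ 6.46

d = 1/p = 1000/514 mas = 1.946 pc
M = m − 5 log₁₀ d + 5 = -0.75 − 5·0.2890 + 5 = 2.805
M − M_☉ = 2.805 − 4.83 = -2.025
L/L_☉ = 10^(−0.4 × -2.025) = 6.458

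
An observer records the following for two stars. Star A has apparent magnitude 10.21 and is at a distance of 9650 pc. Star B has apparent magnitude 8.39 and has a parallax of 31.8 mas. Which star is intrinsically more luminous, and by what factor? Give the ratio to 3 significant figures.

Star A is more luminous, by a factor of 17600.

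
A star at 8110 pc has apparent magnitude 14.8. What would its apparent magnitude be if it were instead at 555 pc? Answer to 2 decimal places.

Flux ∝ 1/d², so Δm = 5 log₁₀(d₂/d₁) = 5 log₁₀(555/8110) = -5.824
m₂ = m₁ + Δm = 14.8 + (-5.824) = 8.976

m ≈ 8.98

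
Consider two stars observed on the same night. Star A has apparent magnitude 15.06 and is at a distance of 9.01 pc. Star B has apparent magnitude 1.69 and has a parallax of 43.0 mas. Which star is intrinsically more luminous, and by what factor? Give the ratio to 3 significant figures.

Star B is more luminous, by a factor of 1.48×10^6.

Star A: M = m − 5 log₁₀ d + 5 = 15.06 − 5·0.9547 + 5 = 15.286
Star B: p = 43.0 mas = 0.0430″ → d = 1/p = 23.26 pc
Star B: M = m − 5 log₁₀ d + 5 = 1.69 − 5·1.3665 + 5 = -0.143
ΔM = M_A − M_B = 15.286 − (-0.143) = 15.429; smaller M is more luminous → Star B.
L ratio = 10^(0.4 |ΔM|) = 10^6.172 = 1.485×10^6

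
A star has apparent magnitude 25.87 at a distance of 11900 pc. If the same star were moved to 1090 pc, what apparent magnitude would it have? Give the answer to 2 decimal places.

m ≈ 20.68

Flux ∝ 1/d², so Δm = 5 log₁₀(d₂/d₁) = 5 log₁₀(1090/11900) = -5.191
m₂ = m₁ + Δm = 25.87 + (-5.191) = 20.679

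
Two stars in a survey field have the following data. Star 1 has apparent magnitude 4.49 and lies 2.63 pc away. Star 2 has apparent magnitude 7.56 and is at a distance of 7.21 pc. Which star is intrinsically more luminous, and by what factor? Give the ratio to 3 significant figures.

Star 1 is more luminous, by a factor of 2.25.

Star 1: M = m − 5 log₁₀ d + 5 = 4.49 − 5·0.4200 + 5 = 7.390
Star 2: M = m − 5 log₁₀ d + 5 = 7.56 − 5·0.8579 + 5 = 8.270
ΔM = M_1 − M_2 = 7.390 − (8.270) = -0.880; smaller M is more luminous → Star 1.
L ratio = 10^(0.4 |ΔM|) = 10^0.352 = 2.249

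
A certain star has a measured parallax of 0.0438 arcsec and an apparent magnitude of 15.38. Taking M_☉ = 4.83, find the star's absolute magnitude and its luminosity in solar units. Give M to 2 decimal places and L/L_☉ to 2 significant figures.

M ≈ 13.59; L/L_☉ ≈ 3.1×10^-4

d = 1/p = 1/0.0438″ = 22.83 pc
M = m − 5 log₁₀ d + 5 = 15.38 − 5·1.3585 + 5 = 13.587
M − M_☉ = 13.587 − 4.83 = 8.757
L/L_☉ = 10^(−0.4 × 8.757) = 3.141×10^-4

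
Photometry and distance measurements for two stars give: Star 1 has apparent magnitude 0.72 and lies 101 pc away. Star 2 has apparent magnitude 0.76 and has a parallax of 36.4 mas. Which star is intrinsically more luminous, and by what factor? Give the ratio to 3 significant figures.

Star 1: M = m − 5 log₁₀ d + 5 = 0.72 − 5·2.0043 + 5 = -4.302
Star 2: p = 36.4 mas = 0.0364″ → d = 1/p = 27.47 pc
Star 2: M = m − 5 log₁₀ d + 5 = 0.76 − 5·1.4389 + 5 = -1.434
ΔM = M_1 − M_2 = -4.302 − (-1.434) = -2.867; smaller M is more luminous → Star 1.
L ratio = 10^(0.4 |ΔM|) = 10^1.147 = 14.02

Star 1 is more luminous, by a factor of 14.0.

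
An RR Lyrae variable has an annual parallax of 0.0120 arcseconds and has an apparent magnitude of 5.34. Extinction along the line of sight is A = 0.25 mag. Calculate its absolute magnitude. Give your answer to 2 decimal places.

M ≈ 0.49

d = 1/p = 1/0.0120″ = 83.33 pc
5 log₁₀(d/10 pc) = 5 log₁₀(83.33) − 5 = 4.604
M = m − 5 log₁₀(d/10) − A = 5.34 − 4.604 − 0.25 = 0.486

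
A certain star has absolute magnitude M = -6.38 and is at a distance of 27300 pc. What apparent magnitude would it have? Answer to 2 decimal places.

m = M + 5 log₁₀ d − 5 = -6.38 + 5·4.4362 − 5 = 10.801

m ≈ 10.80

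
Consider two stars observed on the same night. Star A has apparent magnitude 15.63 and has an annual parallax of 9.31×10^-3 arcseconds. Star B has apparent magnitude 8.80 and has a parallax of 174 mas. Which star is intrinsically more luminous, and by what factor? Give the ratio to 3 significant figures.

Star B is more luminous, by a factor of 1.54.

Star A: d = 1/p = 1/9.31×10^-3″ = 107.4 pc
Star A: M = m − 5 log₁₀ d + 5 = 15.63 − 5·2.0311 + 5 = 10.475
Star B: p = 174 mas = 0.174″ → d = 1/p = 5.747 pc
Star B: M = m − 5 log₁₀ d + 5 = 8.80 − 5·0.7595 + 5 = 10.003
ΔM = M_A − M_B = 10.475 − (10.003) = 0.472; smaller M is more luminous → Star B.
L ratio = 10^(0.4 |ΔM|) = 10^0.189 = 1.545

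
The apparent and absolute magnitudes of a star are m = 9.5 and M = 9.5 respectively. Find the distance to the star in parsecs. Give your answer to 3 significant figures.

d ≈ 10.0 pc

Distance modulus: m − M = 9.5 − (9.5) = 0.000
m − M = 5 log₁₀ d − 5
log₁₀ d = (m − M)/5 + 1 = 1.0000
d = 10^1.0000 = 10.00 pc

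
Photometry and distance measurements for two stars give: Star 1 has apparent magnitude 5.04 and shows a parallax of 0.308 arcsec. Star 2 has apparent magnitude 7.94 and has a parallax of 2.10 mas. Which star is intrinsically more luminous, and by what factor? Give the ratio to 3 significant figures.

Star 2 is more luminous, by a factor of 1490.

Star 1: d = 1/p = 1/0.308″ = 3.247 pc
Star 1: M = m − 5 log₁₀ d + 5 = 5.04 − 5·0.5114 + 5 = 7.483
Star 2: p = 2.10 mas = 2.10×10^-3″ → d = 1/p = 476.2 pc
Star 2: M = m − 5 log₁₀ d + 5 = 7.94 − 5·2.6778 + 5 = -0.449
ΔM = M_1 − M_2 = 7.483 − (-0.449) = 7.932; smaller M is more luminous → Star 2.
L ratio = 10^(0.4 |ΔM|) = 10^3.173 = 1488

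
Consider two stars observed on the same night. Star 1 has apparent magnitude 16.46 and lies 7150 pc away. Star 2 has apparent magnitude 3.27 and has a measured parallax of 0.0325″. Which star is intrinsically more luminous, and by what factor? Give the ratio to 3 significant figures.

Star 1: M = m − 5 log₁₀ d + 5 = 16.46 − 5·3.8543 + 5 = 2.188
Star 2: d = 1/p = 1/0.0325″ = 30.77 pc
Star 2: M = m − 5 log₁₀ d + 5 = 3.27 − 5·1.4881 + 5 = 0.829
ΔM = M_1 − M_2 = 2.188 − (0.829) = 1.359; smaller M is more luminous → Star 2.
L ratio = 10^(0.4 |ΔM|) = 10^0.544 = 3.496

Star 2 is more luminous, by a factor of 3.50.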